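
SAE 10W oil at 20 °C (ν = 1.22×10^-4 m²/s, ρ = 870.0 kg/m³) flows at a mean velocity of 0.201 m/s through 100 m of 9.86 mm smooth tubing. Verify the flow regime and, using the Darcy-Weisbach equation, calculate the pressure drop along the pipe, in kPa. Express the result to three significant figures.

Re = VD/ν = 0.201·0.009860/1.22×10^-4 = 16.2 → laminar (Re < 2300)
f = 64/Re = 3.940
h_f = f(L/D)V²/(2g) = 3.940·(100/0.009860)·0.201²/(2·9.81) = 82.28 m
Δp = ρg·h_f = 870.0·9.81·82.28 = 702.2 kPa

Δp ≈ 702 kPa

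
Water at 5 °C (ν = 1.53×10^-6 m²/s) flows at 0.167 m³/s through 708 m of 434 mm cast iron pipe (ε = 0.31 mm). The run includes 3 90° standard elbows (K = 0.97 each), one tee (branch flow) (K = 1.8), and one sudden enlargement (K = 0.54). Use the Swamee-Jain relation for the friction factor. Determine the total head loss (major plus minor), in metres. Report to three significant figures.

V = 4Q/(πD²) = 1.129 m/s; V²/2g = 0.06495 m
Re = 3.20×10^5, ε/D = 7.14×10^-4 → f = 0.01939 (Swamee-Jain)
Major: h_f = f(L/D)·V²/2g = 0.01939·1631·0.06495 = 2.055 m
Minor: ΣK = 5.25; h_m = ΣK·V²/2g = 0.3410 m
Total H_L = 2.055 + 0.3410 = 2.396 m

H_L ≈ 2.40 m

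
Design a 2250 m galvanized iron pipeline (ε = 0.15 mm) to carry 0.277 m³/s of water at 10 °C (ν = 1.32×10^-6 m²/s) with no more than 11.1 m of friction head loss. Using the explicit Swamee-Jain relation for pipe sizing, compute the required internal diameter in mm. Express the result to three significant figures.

Swamee-Jain (Type III): D = 0.66·[ε^1.25·(LQ²/(gh_f))^4.75 + ν·Q^9.4·(L/(gh_f))^5.2]^0.04
LQ²/(gh_f) = 1.585; L/(gh_f) = 20.66
Term 1 = ε^1.25·(…)^4.75 = 1.48×10^-4; Term 2 = ν·Q^9.4·(…)^5.2 = 5.23×10^-5
D = 0.66·(1.48×10^-4 + 5.23×10^-5)^0.04 = 0.4695 m = 469 mm
Check: V = 1.60 m/s, Re = 5.69×10^5, f = 0.01639, h_f = 10.2 m ≈ 11.1 m ✓

D ≈ 469 mm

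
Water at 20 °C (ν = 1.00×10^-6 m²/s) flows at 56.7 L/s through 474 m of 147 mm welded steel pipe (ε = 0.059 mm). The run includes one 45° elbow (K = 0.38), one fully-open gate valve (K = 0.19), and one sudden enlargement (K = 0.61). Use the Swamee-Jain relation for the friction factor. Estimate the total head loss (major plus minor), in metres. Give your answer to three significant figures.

H_L ≈ 32.1 m

V = 4Q/(πD²) = 3.341 m/s; V²/2g = 0.5689 m
Re = 4.91×10^5, ε/D = 4.01×10^-4 → f = 0.01714 (Swamee-Jain)
Major: h_f = f(L/D)·V²/2g = 0.01714·3224·0.5689 = 31.45 m
Minor: ΣK = 1.18; h_m = ΣK·V²/2g = 0.6713 m
Total H_L = 31.45 + 0.6713 = 32.12 m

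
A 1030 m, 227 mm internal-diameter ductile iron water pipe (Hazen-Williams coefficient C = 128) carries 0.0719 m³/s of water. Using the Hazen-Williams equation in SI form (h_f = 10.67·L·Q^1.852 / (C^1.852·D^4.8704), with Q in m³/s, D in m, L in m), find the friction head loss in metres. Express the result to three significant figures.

h_f ≈ 14.4 m

h_f = 10.67·1030·0.0719^1.852 / (128^1.852·0.227^4.8704) = 14.37 m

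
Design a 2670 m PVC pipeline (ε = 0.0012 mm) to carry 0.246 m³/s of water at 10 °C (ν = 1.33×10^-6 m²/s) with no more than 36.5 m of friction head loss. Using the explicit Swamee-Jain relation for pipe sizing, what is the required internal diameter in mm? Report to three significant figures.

D ≈ 344 mm

Swamee-Jain (Type III): D = 0.66·[ε^1.25·(LQ²/(gh_f))^4.75 + ν·Q^9.4·(L/(gh_f))^5.2]^0.04
LQ²/(gh_f) = 0.4513; L/(gh_f) = 7.457
Term 1 = ε^1.25·(…)^4.75 = 9.07×10^-10; Term 2 = ν·Q^9.4·(…)^5.2 = 8.63×10^-8
D = 0.66·(9.07×10^-10 + 8.63×10^-8)^0.04 = 0.3445 m = 344 mm
Check: V = 2.64 m/s, Re = 6.84×10^5, f = 0.01246, h_f = 34.3 m ≈ 36.5 m ✓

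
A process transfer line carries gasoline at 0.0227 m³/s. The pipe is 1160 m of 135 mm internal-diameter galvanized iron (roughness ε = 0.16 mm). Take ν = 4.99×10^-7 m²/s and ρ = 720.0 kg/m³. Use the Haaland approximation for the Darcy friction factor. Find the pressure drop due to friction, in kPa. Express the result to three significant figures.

Δp ≈ 164 kPa

V = 4Q/(πD²) = 4·0.0227/(π·0.135²) = 1.586 m/s
Re = VD/ν = 1.586·0.135/4.99×10^-7 = 4.29×10^5 → turbulent
ε/D = 0.16/135 = 0.00119
Haaland: f = 0.02105
h_f = f(L/D)V²/(2g) = 0.02105·(1160/0.135)·1.586²/(2·9.81) = 23.19 m
Δp = ρg·h_f = 720.0·9.81·23.19 = 163.8 kPa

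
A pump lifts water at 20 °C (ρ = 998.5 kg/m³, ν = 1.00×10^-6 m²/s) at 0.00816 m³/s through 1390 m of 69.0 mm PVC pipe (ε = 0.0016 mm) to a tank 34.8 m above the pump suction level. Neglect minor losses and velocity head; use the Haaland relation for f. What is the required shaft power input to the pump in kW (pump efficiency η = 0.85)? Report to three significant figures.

V = 4Q/(πD²) = 2.182 m/s; Re = 1.51×10^5; ε/D = 2.32×10^-5; f = 0.01651
h_f = f(L/D)V²/2g = 80.74 m
Total head H = z + h_f = 34.8 + 80.74 = 115.5 m
P_hyd = ρgQH = 998.5·9.81·0.00816·115.5 = 9.235 kW
P_shaft = P_hyd/η = 9.235/0.85 = 10.86 kW

P_shaft ≈ 10.9 kW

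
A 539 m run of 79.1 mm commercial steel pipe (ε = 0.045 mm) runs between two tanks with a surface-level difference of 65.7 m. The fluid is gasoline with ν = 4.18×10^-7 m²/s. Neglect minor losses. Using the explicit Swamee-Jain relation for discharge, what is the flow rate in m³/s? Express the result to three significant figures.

Swamee-Jain (Type II): Q = -0.965·√(gD⁵h_f/L)·ln[ε/(3.7D) + √(3.17ν²L/(gD³h_f))]
√(gD⁵h_f/L) = √(9.81·0.0791⁵·65.7/539) = 0.001924
ε/(3.7D) = 1.54×10^-4; √(3.17ν²L/(gD³h_f)) = 3.06×10^-5
Q = -0.965·0.001924·ln(1.843×10^-4) = 0.01597 m³/s
Check: V = 3.25 m/s, Re = 6.15×10^5, f = 0.01803, h_f = 66.1 m ≈ 65.7 m ✓

Q ≈ 0.0160 m³/s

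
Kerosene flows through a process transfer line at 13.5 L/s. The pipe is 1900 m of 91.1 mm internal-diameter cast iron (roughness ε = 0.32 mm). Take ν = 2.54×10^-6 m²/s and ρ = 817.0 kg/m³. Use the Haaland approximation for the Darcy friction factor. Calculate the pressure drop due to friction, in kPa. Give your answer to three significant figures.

Δp ≈ 1050 kPa

V = 4Q/(πD²) = 4·0.0135/(π·0.0911²) = 2.071 m/s
Re = VD/ν = 2.071·0.0911/2.54×10^-6 = 7.43×10^4 → turbulent
ε/D = 0.32/91.1 = 0.00351
Haaland: f = 0.02883
h_f = f(L/D)V²/(2g) = 0.02883·(1900/0.0911)·2.071²/(2·9.81) = 131.4 m
Δp = ρg·h_f = 817.0·9.81·131.4 = 1054 kPa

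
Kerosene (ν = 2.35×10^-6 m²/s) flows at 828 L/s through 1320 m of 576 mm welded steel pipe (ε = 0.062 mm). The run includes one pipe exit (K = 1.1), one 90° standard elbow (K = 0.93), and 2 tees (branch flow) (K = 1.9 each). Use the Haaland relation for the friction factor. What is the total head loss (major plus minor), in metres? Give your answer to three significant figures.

H_L ≈ 19.2 m

V = 4Q/(πD²) = 3.178 m/s; V²/2g = 0.5146 m
Re = 7.79×10^5, ε/D = 1.08×10^-4 → f = 0.01372 (Haaland)
Major: h_f = f(L/D)·V²/2g = 0.01372·2292·0.5146 = 16.18 m
Minor: ΣK = 5.83; h_m = ΣK·V²/2g = 3.000 m
Total H_L = 16.18 + 3.000 = 19.18 m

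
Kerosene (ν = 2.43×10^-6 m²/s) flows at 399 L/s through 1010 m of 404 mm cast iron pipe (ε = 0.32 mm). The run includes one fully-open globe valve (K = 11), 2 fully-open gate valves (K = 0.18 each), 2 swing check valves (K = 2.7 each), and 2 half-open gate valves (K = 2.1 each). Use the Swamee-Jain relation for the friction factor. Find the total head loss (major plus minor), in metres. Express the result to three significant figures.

H_L ≈ 34.3 m

V = 4Q/(πD²) = 3.113 m/s; V²/2g = 0.4938 m
Re = 5.17×10^5, ε/D = 7.92×10^-4 → f = 0.01937 (Swamee-Jain)
Major: h_f = f(L/D)·V²/2g = 0.01937·2500·0.4938 = 23.91 m
Minor: ΣK = 21.0; h_m = ΣK·V²/2g = 10.35 m
Total H_L = 23.91 + 10.35 = 34.26 m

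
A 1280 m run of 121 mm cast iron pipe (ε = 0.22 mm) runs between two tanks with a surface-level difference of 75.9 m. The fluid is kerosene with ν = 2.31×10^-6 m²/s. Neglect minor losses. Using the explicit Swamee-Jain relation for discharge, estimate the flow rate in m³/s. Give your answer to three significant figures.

Swamee-Jain (Type II): Q = -0.965·√(gD⁵h_f/L)·ln[ε/(3.7D) + √(3.17ν²L/(gD³h_f))]
√(gD⁵h_f/L) = √(9.81·0.121⁵·75.9/1280) = 0.003884
ε/(3.7D) = 4.91×10^-4; √(3.17ν²L/(gD³h_f)) = 1.28×10^-4
Q = -0.965·0.003884·ln(6.195×10^-4) = 0.02769 m³/s
Check: V = 2.41 m/s, Re = 1.26×10^5, f = 0.02450, h_f = 76.6 m ≈ 75.9 m ✓

Q ≈ 0.0277 m³/s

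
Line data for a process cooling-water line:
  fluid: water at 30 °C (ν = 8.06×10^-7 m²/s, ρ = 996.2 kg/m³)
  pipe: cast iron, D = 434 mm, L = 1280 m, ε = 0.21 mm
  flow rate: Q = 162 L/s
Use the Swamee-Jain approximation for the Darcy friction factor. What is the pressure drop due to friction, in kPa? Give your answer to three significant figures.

V = 4Q/(πD²) = 4·0.162/(π·0.434²) = 1.095 m/s
Re = VD/ν = 1.095·0.434/8.06×10^-7 = 5.90×10^5 → turbulent
ε/D = 0.21/434 = 4.84×10^-4
Swamee-Jain: f = 0.01753
h_f = f(L/D)V²/(2g) = 0.01753·(1280/0.434)·1.095²/(2·9.81) = 3.161 m
Δp = ρg·h_f = 996.2·9.81·3.161 = 30.89 kPa

Δp ≈ 30.9 kPa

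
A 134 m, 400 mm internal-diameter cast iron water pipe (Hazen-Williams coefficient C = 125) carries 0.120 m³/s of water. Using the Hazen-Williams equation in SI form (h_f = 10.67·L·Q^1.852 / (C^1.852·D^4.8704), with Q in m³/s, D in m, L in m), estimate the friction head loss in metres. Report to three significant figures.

h_f = 10.67·134·0.120^1.852 / (125^1.852·0.400^4.8704) = 0.3196 m

h_f ≈ 0.320 m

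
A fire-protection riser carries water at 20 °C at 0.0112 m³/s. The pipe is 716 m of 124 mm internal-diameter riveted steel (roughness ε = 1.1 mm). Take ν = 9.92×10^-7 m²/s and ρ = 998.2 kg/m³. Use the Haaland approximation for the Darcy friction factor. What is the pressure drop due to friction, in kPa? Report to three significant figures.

V = 4Q/(πD²) = 4·0.0112/(π·0.124²) = 0.9274 m/s
Re = VD/ν = 0.9274·0.124/9.92×10^-7 = 1.16×10^5 → turbulent
ε/D = 1.1/124 = 0.00887
Haaland: f = 0.03700
h_f = f(L/D)V²/(2g) = 0.03700·(716/0.124)·0.9274²/(2·9.81) = 9.367 m
Δp = ρg·h_f = 998.2·9.81·9.367 = 91.73 kPa

Δp ≈ 91.7 kPa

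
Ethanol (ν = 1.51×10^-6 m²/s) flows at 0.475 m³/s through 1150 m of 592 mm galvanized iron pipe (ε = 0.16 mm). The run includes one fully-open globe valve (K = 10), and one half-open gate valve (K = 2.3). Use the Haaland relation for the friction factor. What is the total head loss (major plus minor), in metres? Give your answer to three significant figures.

H_L ≈ 6.47 m

V = 4Q/(πD²) = 1.726 m/s; V²/2g = 0.1518 m
Re = 6.77×10^5, ε/D = 2.70×10^-4 → f = 0.01561 (Haaland)
Major: h_f = f(L/D)·V²/2g = 0.01561·1943·0.1518 = 4.604 m
Minor: ΣK = 12.3; h_m = ΣK·V²/2g = 1.867 m
Total H_L = 4.604 + 1.867 = 6.471 m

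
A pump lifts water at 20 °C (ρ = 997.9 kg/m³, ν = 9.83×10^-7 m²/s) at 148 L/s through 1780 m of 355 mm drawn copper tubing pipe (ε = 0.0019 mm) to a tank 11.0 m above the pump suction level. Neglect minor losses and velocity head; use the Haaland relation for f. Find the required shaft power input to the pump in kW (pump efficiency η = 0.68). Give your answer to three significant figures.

P_shaft ≈ 39.2 kW

V = 4Q/(πD²) = 1.495 m/s; Re = 5.40×10^5; ε/D = 5.35×10^-6; f = 0.01295
h_f = f(L/D)V²/2g = 7.398 m
Total head H = z + h_f = 11.0 + 7.398 = 18.40 m
P_hyd = ρgQH = 997.9·9.81·0.148·18.40 = 26.66 kW
P_shaft = P_hyd/η = 26.66/0.68 = 39.20 kW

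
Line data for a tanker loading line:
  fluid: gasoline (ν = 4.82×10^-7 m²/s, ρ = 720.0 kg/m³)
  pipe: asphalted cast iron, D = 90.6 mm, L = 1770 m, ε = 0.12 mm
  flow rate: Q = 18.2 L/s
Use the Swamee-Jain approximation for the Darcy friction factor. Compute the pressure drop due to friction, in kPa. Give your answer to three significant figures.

Δp ≈ 1210 kPa

V = 4Q/(πD²) = 4·0.0182/(π·0.0906²) = 2.823 m/s
Re = VD/ν = 2.823·0.0906/4.82×10^-7 = 5.31×10^5 → turbulent
ε/D = 0.12/90.6 = 0.00132
Swamee-Jain: f = 0.02163
h_f = f(L/D)V²/(2g) = 0.02163·(1770/0.0906)·2.823²/(2·9.81) = 171.7 m
Δp = ρg·h_f = 720.0·9.81·171.7 = 1212 kPa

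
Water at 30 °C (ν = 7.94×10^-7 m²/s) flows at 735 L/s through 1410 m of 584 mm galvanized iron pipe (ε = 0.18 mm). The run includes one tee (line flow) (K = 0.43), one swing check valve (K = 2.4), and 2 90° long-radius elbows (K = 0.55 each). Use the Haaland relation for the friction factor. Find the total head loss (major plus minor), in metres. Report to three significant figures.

H_L ≈ 15.8 m

V = 4Q/(πD²) = 2.744 m/s; V²/2g = 0.3837 m
Re = 2.02×10^6, ε/D = 3.08×10^-4 → f = 0.01537 (Haaland)
Major: h_f = f(L/D)·V²/2g = 0.01537·2414·0.3837 = 14.24 m
Minor: ΣK = 3.93; h_m = ΣK·V²/2g = 1.508 m
Total H_L = 14.24 + 1.508 = 15.75 m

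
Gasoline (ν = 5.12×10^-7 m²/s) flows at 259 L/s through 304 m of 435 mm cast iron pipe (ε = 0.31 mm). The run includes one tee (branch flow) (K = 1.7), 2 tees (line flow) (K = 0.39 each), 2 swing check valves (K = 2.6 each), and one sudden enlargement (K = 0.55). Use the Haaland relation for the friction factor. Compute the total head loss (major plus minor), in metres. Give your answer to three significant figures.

H_L ≈ 3.26 m

V = 4Q/(πD²) = 1.743 m/s; V²/2g = 0.1548 m
Re = 1.48×10^6, ε/D = 7.13×10^-4 → f = 0.01838 (Haaland)
Major: h_f = f(L/D)·V²/2g = 0.01838·698.9·0.1548 = 1.988 m
Minor: ΣK = 8.23; h_m = ΣK·V²/2g = 1.274 m
Total H_L = 1.988 + 1.274 = 3.262 m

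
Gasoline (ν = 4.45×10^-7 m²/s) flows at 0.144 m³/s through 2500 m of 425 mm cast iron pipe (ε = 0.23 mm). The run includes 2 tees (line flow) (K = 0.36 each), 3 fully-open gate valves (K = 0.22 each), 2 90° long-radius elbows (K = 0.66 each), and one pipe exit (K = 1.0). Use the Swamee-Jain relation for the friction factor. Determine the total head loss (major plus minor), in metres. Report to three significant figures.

V = 4Q/(πD²) = 1.015 m/s; V²/2g = 0.05252 m
Re = 9.69×10^5, ε/D = 5.41×10^-4 → f = 0.01759 (Swamee-Jain)
Major: h_f = f(L/D)·V²/2g = 0.01759·5882·0.05252 = 5.433 m
Minor: ΣK = 3.70; h_m = ΣK·V²/2g = 0.1943 m
Total H_L = 5.433 + 0.1943 = 5.628 m

H_L ≈ 5.63 m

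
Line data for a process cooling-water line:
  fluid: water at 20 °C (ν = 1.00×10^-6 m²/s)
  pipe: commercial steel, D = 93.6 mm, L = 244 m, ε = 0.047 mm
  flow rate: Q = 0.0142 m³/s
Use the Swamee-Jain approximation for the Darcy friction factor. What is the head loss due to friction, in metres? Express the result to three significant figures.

V = 4Q/(πD²) = 4·0.0142/(π·0.0936²) = 2.064 m/s
Re = VD/ν = 2.064·0.0936/1.00×10^-6 = 1.93×10^5 → turbulent
ε/D = 0.047/93.6 = 5.02×10^-4
Swamee-Jain: f = 0.01900
h_f = f(L/D)V²/(2g) = 0.01900·(244/0.0936)·2.064²/(2·9.81) = 10.75 m

h_f ≈ 10.8 m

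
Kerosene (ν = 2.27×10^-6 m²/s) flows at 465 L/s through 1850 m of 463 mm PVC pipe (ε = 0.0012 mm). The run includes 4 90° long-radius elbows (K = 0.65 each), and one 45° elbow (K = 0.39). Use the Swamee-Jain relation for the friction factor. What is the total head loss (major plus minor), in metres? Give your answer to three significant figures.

H_L ≈ 21.1 m

V = 4Q/(πD²) = 2.762 m/s; V²/2g = 0.3888 m
Re = 5.63×10^5, ε/D = 2.59×10^-6 → f = 0.01286 (Swamee-Jain)
Major: h_f = f(L/D)·V²/2g = 0.01286·3996·0.3888 = 19.98 m
Minor: ΣK = 2.99; h_m = ΣK·V²/2g = 1.162 m
Total H_L = 19.98 + 1.162 = 21.14 m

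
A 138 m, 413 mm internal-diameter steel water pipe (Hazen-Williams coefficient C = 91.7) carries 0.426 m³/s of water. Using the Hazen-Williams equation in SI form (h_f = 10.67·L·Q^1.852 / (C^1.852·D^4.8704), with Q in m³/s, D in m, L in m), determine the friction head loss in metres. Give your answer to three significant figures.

h_f ≈ 5.22 m

h_f = 10.67·138·0.426^1.852 / (91.7^1.852·0.413^4.8704) = 5.223 m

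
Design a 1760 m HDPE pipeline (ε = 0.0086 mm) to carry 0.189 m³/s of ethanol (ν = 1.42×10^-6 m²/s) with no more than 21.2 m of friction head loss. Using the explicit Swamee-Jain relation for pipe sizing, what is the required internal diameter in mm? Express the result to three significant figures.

D ≈ 322 mm

Swamee-Jain (Type III): D = 0.66·[ε^1.25·(LQ²/(gh_f))^4.75 + ν·Q^9.4·(L/(gh_f))^5.2]^0.04
LQ²/(gh_f) = 0.3023; L/(gh_f) = 8.463
Term 1 = ε^1.25·(…)^4.75 = 1.59×10^-9; Term 2 = ν·Q^9.4·(…)^5.2 = 1.49×10^-8
D = 0.66·(1.59×10^-9 + 1.49×10^-8)^0.04 = 0.3223 m = 322 mm
Check: V = 2.32 m/s, Re = 5.26×10^5, f = 0.01340, h_f = 20.0 m ≈ 21.2 m ✓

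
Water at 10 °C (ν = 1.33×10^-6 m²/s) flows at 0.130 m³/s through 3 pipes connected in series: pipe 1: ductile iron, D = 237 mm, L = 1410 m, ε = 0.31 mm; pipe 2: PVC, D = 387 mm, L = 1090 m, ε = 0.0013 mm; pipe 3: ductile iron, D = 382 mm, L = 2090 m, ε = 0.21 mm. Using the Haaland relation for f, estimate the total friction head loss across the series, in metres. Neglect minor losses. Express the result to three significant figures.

Pipe 1: V = 2.947 m/s, Re = 5.25×10^5, ε/D = 0.00131, f = 0.02144, h_1 = f(L/D)V²/2g = 56.45 m
Pipe 2: V = 1.105 m/s, Re = 3.22×10^5, ε/D = 3.36×10^-6, f = 0.01419, h_2 = f(L/D)V²/2g = 2.487 m
Pipe 3: V = 1.134 m/s, Re = 3.26×10^5, ε/D = 5.50×10^-4, f = 0.01827, h_3 = f(L/D)V²/2g = 6.554 m
Series → Q common, losses add: H = Σh = 65.50 m

H ≈ 65.5 m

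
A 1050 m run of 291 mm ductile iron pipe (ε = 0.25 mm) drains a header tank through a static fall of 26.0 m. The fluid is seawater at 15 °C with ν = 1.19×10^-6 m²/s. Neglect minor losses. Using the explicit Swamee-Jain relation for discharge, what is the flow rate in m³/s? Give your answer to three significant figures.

Q ≈ 0.179 m³/s

Swamee-Jain (Type II): Q = -0.965·√(gD⁵h_f/L)·ln[ε/(3.7D) + √(3.17ν²L/(gD³h_f))]
√(gD⁵h_f/L) = √(9.81·0.291⁵·26.0/1050) = 0.02251
ε/(3.7D) = 2.32×10^-4; √(3.17ν²L/(gD³h_f)) = 2.74×10^-5
Q = -0.965·0.02251·ln(2.596×10^-4) = 0.1794 m³/s
Check: V = 2.70 m/s, Re = 6.60×10^5, f = 0.01955, h_f = 26.2 m ≈ 26.0 m ✓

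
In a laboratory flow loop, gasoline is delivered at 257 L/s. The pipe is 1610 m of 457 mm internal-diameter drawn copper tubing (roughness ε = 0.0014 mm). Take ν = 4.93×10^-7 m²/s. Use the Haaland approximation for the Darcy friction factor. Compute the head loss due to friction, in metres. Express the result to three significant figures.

h_f ≈ 4.83 m

V = 4Q/(πD²) = 4·0.257/(π·0.457²) = 1.567 m/s
Re = VD/ν = 1.567·0.457/4.93×10^-7 = 1.45×10^6 → turbulent
ε/D = 0.0014/457 = 3.06×10^-6
Haaland: f = 0.01096
h_f = f(L/D)V²/(2g) = 0.01096·(1610/0.457)·1.567²/(2·9.81) = 4.830 m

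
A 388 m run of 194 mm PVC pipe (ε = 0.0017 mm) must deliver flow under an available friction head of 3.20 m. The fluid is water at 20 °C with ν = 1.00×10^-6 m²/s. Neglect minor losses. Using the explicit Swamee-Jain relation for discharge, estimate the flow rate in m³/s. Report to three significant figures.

Q ≈ 0.0432 m³/s

Swamee-Jain (Type II): Q = -0.965·√(gD⁵h_f/L)·ln[ε/(3.7D) + √(3.17ν²L/(gD³h_f))]
√(gD⁵h_f/L) = √(9.81·0.194⁵·3.20/388) = 0.004715
ε/(3.7D) = 2.37×10^-6; √(3.17ν²L/(gD³h_f)) = 7.33×10^-5
Q = -0.965·0.004715·ln(7.562×10^-5) = 0.04318 m³/s
Check: V = 1.46 m/s, Re = 2.83×10^5, f = 0.01463, h_f = 3.18 m ≈ 3.20 m ✓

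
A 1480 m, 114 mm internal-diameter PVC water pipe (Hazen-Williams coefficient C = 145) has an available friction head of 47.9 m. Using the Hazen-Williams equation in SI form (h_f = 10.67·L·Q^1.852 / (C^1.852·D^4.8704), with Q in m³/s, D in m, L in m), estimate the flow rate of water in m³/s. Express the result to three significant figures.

Rearranging: Q = [h_f·C^1.852·D^4.8704 / (10.67·L)]^(1/1.852)
Q = [47.9·145^1.852·0.114^4.8704 / (10.67·1480)]^0.540 = 0.02097 m³/s

Q ≈ 0.0210 m³/s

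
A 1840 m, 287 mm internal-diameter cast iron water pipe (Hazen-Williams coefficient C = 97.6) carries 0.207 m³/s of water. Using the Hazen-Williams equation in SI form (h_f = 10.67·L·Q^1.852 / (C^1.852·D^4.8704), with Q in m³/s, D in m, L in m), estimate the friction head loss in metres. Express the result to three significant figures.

h_f = 10.67·1840·0.207^1.852 / (97.6^1.852·0.287^4.8704) = 95.95 m

h_f ≈ 95.9 m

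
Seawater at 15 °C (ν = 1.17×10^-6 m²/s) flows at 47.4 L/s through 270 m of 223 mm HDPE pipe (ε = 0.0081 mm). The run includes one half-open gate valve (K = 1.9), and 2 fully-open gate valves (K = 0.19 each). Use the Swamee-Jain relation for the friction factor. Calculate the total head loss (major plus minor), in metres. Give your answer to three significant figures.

V = 4Q/(πD²) = 1.214 m/s; V²/2g = 0.07507 m
Re = 2.31×10^5, ε/D = 3.63×10^-5 → f = 0.01546 (Swamee-Jain)
Major: h_f = f(L/D)·V²/2g = 0.01546·1211·0.07507 = 1.405 m
Minor: ΣK = 2.28; h_m = ΣK·V²/2g = 0.1712 m
Total H_L = 1.405 + 0.1712 = 1.576 m

H_L ≈ 1.58 m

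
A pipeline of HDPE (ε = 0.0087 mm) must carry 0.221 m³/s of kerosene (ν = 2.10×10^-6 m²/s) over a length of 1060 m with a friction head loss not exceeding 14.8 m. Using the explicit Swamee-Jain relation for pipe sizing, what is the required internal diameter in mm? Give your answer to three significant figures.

D ≈ 336 mm

Swamee-Jain (Type III): D = 0.66·[ε^1.25·(LQ²/(gh_f))^4.75 + ν·Q^9.4·(L/(gh_f))^5.2]^0.04
LQ²/(gh_f) = 0.3566; L/(gh_f) = 7.301
Term 1 = ε^1.25·(…)^4.75 = 3.52×10^-9; Term 2 = ν·Q^9.4·(…)^5.2 = 4.46×10^-8
D = 0.66·(3.52×10^-9 + 4.46×10^-8)^0.04 = 0.3364 m = 336 mm
Check: V = 2.49 m/s, Re = 3.98×10^5, f = 0.01399, h_f = 13.9 m ≈ 14.8 m ✓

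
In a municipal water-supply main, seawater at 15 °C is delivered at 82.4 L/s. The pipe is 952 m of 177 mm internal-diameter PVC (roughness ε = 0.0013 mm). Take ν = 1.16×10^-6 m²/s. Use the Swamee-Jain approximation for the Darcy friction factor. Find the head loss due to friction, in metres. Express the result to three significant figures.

h_f ≈ 40.5 m

V = 4Q/(πD²) = 4·0.0824/(π·0.177²) = 3.349 m/s
Re = VD/ν = 3.349·0.177/1.16×10^-6 = 5.11×10^5 → turbulent
ε/D = 0.0013/177 = 7.34×10^-6
Swamee-Jain: f = 0.01316
h_f = f(L/D)V²/(2g) = 0.01316·(952/0.177)·3.349²/(2·9.81) = 40.46 m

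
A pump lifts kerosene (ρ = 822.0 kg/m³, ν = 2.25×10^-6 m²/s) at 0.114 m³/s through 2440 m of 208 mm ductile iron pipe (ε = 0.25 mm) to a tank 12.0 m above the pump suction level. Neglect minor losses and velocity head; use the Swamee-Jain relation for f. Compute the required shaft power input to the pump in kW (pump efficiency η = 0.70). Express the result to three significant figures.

P_shaft ≈ 206 kW

V = 4Q/(πD²) = 3.355 m/s; Re = 3.10×10^5; ε/D = 0.00120; f = 0.02152
h_f = f(L/D)V²/2g = 144.8 m
Total head H = z + h_f = 12.0 + 144.8 = 156.8 m
P_hyd = ρgQH = 822.0·9.81·0.114·156.8 = 144.2 kW
P_shaft = P_hyd/η = 144.2/0.70 = 205.9 kW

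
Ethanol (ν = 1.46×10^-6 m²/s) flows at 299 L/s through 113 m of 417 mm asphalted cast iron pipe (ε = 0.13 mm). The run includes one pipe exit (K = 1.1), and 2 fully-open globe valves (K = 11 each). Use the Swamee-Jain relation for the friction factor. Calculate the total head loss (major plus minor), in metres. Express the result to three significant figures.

V = 4Q/(πD²) = 2.189 m/s; V²/2g = 0.2443 m
Re = 6.25×10^5, ε/D = 3.12×10^-4 → f = 0.01624 (Swamee-Jain)
Major: h_f = f(L/D)·V²/2g = 0.01624·271.0·0.2443 = 1.075 m
Minor: ΣK = 23.1; h_m = ΣK·V²/2g = 5.643 m
Total H_L = 1.075 + 5.643 = 6.718 m

H_L ≈ 6.72 m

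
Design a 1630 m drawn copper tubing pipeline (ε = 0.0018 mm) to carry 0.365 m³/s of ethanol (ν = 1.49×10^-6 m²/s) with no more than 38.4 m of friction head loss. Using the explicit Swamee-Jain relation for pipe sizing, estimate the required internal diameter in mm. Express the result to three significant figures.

D ≈ 359 mm

Swamee-Jain (Type III): D = 0.66·[ε^1.25·(LQ²/(gh_f))^4.75 + ν·Q^9.4·(L/(gh_f))^5.2]^0.04
LQ²/(gh_f) = 0.5765; L/(gh_f) = 4.327
Term 1 = ε^1.25·(…)^4.75 = 4.82×10^-9; Term 2 = ν·Q^9.4·(…)^5.2 = 2.33×10^-7
D = 0.66·(4.82×10^-9 + 2.33×10^-7)^0.04 = 0.3586 m = 359 mm
Check: V = 3.61 m/s, Re = 8.70×10^5, f = 0.01200, h_f = 36.3 m ≈ 38.4 m ✓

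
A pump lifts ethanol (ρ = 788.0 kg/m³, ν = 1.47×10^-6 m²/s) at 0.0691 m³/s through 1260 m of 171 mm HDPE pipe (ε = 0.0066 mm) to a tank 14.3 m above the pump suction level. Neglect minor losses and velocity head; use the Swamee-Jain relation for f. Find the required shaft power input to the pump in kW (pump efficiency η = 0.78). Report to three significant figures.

V = 4Q/(πD²) = 3.009 m/s; Re = 3.50×10^5; ε/D = 3.86×10^-5; f = 0.01445
h_f = f(L/D)V²/2g = 49.12 m
Total head H = z + h_f = 14.3 + 49.12 = 63.42 m
P_hyd = ρgQH = 788.0·9.81·0.0691·63.42 = 33.88 kW
P_shaft = P_hyd/η = 33.88/0.78 = 43.43 kW

P_shaft ≈ 43.4 kW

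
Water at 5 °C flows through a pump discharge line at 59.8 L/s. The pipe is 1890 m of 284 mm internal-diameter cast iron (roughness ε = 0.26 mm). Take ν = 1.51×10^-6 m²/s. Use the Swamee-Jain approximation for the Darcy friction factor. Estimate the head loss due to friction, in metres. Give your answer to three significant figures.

V = 4Q/(πD²) = 4·0.0598/(π·0.284²) = 0.9440 m/s
Re = VD/ν = 0.9440·0.284/1.51×10^-6 = 1.78×10^5 → turbulent
ε/D = 0.26/284 = 9.15×10^-4
Swamee-Jain: f = 0.02102
h_f = f(L/D)V²/(2g) = 0.02102·(1890/0.284)·0.9440²/(2·9.81) = 6.353 m

h_f ≈ 6.35 m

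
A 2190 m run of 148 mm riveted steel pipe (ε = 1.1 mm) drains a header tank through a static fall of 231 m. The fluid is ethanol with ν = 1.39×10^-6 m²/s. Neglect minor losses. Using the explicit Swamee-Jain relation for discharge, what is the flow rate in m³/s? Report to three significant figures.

Swamee-Jain (Type II): Q = -0.965·√(gD⁵h_f/L)·ln[ε/(3.7D) + √(3.17ν²L/(gD³h_f))]
√(gD⁵h_f/L) = √(9.81·0.148⁵·231/2190) = 0.008572
ε/(3.7D) = 0.00201; √(3.17ν²L/(gD³h_f)) = 4.27×10^-5
Q = -0.965·0.008572·ln(0.002051) = 0.05120 m³/s
Check: V = 2.98 m/s, Re = 3.17×10^5, f = 0.03472, h_f = 232 m ≈ 231 m ✓

Q ≈ 0.0512 m³/s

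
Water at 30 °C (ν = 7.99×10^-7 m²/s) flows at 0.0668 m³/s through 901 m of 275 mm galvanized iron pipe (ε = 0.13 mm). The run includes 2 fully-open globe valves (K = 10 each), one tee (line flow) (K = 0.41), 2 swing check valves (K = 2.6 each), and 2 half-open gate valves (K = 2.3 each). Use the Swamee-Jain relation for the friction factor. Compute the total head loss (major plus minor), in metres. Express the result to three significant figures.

V = 4Q/(πD²) = 1.125 m/s; V²/2g = 0.06447 m
Re = 3.87×10^5, ε/D = 4.73×10^-4 → f = 0.01786 (Swamee-Jain)
Major: h_f = f(L/D)·V²/2g = 0.01786·3276·0.06447 = 3.773 m
Minor: ΣK = 30.2; h_m = ΣK·V²/2g = 1.948 m
Total H_L = 3.773 + 1.948 = 5.720 m

H_L ≈ 5.72 m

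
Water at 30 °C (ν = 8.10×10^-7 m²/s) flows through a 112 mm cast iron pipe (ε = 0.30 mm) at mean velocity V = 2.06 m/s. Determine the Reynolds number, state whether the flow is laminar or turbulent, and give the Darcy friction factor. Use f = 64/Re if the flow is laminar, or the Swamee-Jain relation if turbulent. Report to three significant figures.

Re ≈ 2.85×10^5; turbulent; f ≈ 0.0260

Re = VD/ν = 2.060·0.112/8.10×10^-7 = 2.85×10^5
Re > 4000 → turbulent; ε/D = 0.00268
Swamee-Jain: f = 0.02602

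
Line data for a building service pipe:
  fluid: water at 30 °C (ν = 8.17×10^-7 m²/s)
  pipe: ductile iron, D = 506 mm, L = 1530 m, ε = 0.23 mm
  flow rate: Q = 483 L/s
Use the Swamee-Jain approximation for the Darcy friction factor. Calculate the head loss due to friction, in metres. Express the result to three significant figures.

h_f ≈ 14.9 m

V = 4Q/(πD²) = 4·0.483/(π·0.506²) = 2.402 m/s
Re = VD/ν = 2.402·0.506/8.17×10^-7 = 1.49×10^6 → turbulent
ε/D = 0.23/506 = 4.55×10^-4
Swamee-Jain: f = 0.01680
h_f = f(L/D)V²/(2g) = 0.01680·(1530/0.506)·2.402²/(2·9.81) = 14.94 m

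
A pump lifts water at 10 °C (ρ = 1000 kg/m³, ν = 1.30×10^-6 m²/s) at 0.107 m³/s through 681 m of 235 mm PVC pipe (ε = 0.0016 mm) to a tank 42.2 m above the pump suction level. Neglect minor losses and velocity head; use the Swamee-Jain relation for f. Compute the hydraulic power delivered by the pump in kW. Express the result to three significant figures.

P_hyd ≈ 57.0 kW

V = 4Q/(πD²) = 2.467 m/s; Re = 4.46×10^5; ε/D = 6.81×10^-6; f = 0.01347
h_f = f(L/D)V²/2g = 12.10 m
Total head H = z + h_f = 42.2 + 12.10 = 54.30 m
P_hyd = ρgQH = 1000·9.81·0.107·54.30 = 57.00 kW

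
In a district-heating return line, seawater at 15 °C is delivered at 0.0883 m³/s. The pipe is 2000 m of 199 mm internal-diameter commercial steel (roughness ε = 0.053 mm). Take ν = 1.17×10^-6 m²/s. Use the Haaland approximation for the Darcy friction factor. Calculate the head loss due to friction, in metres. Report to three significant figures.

h_f ≈ 65.7 m

V = 4Q/(πD²) = 4·0.0883/(π·0.199²) = 2.839 m/s
Re = VD/ν = 2.839·0.199/1.17×10^-6 = 4.83×10^5 → turbulent
ε/D = 0.053/199 = 2.66×10^-4
Haaland: f = 0.01592
h_f = f(L/D)V²/(2g) = 0.01592·(2000/0.199)·2.839²/(2·9.81) = 65.72 m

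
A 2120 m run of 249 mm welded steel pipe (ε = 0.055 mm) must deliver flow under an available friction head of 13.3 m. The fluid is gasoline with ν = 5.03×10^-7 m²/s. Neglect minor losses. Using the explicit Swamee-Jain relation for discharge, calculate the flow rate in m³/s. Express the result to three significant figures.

Swamee-Jain (Type II): Q = -0.965·√(gD⁵h_f/L)·ln[ε/(3.7D) + √(3.17ν²L/(gD³h_f))]
√(gD⁵h_f/L) = √(9.81·0.249⁵·13.3/2120) = 0.007675
ε/(3.7D) = 5.97×10^-5; √(3.17ν²L/(gD³h_f)) = 2.91×10^-5
Q = -0.965·0.007675·ln(8.875×10^-5) = 0.06910 m³/s
Check: V = 1.42 m/s, Re = 7.02×10^5, f = 0.01531, h_f = 13.4 m ≈ 13.3 m ✓

Q ≈ 0.0691 m³/s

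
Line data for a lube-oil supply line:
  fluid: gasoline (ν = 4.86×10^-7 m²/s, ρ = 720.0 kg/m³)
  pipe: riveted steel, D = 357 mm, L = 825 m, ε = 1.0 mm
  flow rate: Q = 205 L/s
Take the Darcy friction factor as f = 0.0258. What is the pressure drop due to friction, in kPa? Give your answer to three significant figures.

Δp ≈ 90.0 kPa

V = 4Q/(πD²) = 4·0.205/(π·0.357²) = 2.048 m/s
h_f = f(L/D)V²/(2g) = 0.02580·(825/0.357)·2.048²/(2·9.81) = 12.75 m
Δp = ρg·h_f = 720.0·9.81·12.75 = 90.02 kPa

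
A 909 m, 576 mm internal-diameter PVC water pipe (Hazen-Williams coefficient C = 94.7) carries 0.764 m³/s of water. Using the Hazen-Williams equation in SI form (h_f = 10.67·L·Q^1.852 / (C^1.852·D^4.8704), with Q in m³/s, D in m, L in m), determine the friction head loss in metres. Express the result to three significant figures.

h_f ≈ 18.9 m

h_f = 10.67·909·0.764^1.852 / (94.7^1.852·0.576^4.8704) = 18.92 m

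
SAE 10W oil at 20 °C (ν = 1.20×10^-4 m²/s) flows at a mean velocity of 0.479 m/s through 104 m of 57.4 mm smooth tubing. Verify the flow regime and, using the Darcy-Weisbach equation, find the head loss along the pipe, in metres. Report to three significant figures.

h_f ≈ 5.92 m

Re = VD/ν = 0.479·0.05740/1.20×10^-4 = 229 → laminar (Re < 2300)
f = 64/Re = 0.2793
h_f = f(L/D)V²/(2g) = 0.2793·(104/0.05740)·0.479²/(2·9.81) = 5.918 m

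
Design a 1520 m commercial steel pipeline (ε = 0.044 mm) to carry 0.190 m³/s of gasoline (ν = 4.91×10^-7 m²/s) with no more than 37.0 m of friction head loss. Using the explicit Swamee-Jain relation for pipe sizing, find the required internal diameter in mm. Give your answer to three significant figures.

D ≈ 282 mm

Swamee-Jain (Type III): D = 0.66·[ε^1.25·(LQ²/(gh_f))^4.75 + ν·Q^9.4·(L/(gh_f))^5.2]^0.04
LQ²/(gh_f) = 0.1512; L/(gh_f) = 4.188
Term 1 = ε^1.25·(…)^4.75 = 4.54×10^-10; Term 2 = ν·Q^9.4·(…)^5.2 = 1.40×10^-10
D = 0.66·(4.54×10^-10 + 1.40×10^-10)^0.04 = 0.2822 m = 282 mm
Check: V = 3.04 m/s, Re = 1.75×10^6, f = 0.01383, h_f = 35.1 m ≈ 37.0 m ✓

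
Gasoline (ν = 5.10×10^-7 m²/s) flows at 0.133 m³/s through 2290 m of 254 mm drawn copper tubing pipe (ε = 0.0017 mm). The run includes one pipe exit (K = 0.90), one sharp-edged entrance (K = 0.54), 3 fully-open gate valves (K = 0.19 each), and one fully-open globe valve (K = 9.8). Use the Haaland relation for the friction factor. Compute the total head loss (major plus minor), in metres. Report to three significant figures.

H_L ≈ 39.7 m

V = 4Q/(πD²) = 2.625 m/s; V²/2g = 0.3511 m
Re = 1.31×10^6, ε/D = 6.69×10^-6 → f = 0.01122 (Haaland)
Major: h_f = f(L/D)·V²/2g = 0.01122·9016·0.3511 = 35.53 m
Minor: ΣK = 11.8; h_m = ΣK·V²/2g = 4.147 m
Total H_L = 35.53 + 4.147 = 39.68 m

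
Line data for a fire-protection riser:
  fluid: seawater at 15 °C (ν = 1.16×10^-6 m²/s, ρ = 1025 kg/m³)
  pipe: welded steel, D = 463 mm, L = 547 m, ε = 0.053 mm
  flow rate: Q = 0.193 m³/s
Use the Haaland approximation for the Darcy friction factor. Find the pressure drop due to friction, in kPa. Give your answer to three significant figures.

Δp ≈ 11.6 kPa

V = 4Q/(πD²) = 4·0.193/(π·0.463²) = 1.146 m/s
Re = VD/ν = 1.146·0.463/1.16×10^-6 = 4.58×10^5 → turbulent
ε/D = 0.053/463 = 1.14×10^-4
Haaland: f = 0.01457
h_f = f(L/D)V²/(2g) = 0.01457·(547/0.463)·1.146²/(2·9.81) = 1.153 m
Δp = ρg·h_f = 1025·9.81·1.153 = 11.59 kPa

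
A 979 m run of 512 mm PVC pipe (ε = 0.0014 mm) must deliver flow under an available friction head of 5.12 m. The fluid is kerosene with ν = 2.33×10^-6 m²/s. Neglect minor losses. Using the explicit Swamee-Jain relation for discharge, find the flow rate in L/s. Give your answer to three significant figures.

Q ≈ 405 L/s

Swamee-Jain (Type II): Q = -0.965·√(gD⁵h_f/L)·ln[ε/(3.7D) + √(3.17ν²L/(gD³h_f))]
√(gD⁵h_f/L) = √(9.81·0.512⁵·5.12/979) = 0.04249
ε/(3.7D) = 7.39×10^-7; √(3.17ν²L/(gD³h_f)) = 5.00×10^-5
Q = -0.965·0.04249·ln(5.073×10^-5) = 0.4054 m³/s
Check: V = 1.97 m/s, Re = 4.33×10^5, f = 0.01348, h_f = 5.09 m ≈ 5.12 m ✓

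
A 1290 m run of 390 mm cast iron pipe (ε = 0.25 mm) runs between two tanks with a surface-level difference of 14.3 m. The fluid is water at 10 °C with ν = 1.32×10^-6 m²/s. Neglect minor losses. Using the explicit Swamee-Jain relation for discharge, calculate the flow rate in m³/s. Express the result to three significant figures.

Q ≈ 0.257 m³/s

Swamee-Jain (Type II): Q = -0.965·√(gD⁵h_f/L)·ln[ε/(3.7D) + √(3.17ν²L/(gD³h_f))]
√(gD⁵h_f/L) = √(9.81·0.390⁵·14.3/1290) = 0.03132
ε/(3.7D) = 1.73×10^-4; √(3.17ν²L/(gD³h_f)) = 2.93×10^-5
Q = -0.965·0.03132·ln(2.025×10^-4) = 0.2571 m³/s
Check: V = 2.15 m/s, Re = 6.36×10^5, f = 0.01843, h_f = 14.4 m ≈ 14.3 m ✓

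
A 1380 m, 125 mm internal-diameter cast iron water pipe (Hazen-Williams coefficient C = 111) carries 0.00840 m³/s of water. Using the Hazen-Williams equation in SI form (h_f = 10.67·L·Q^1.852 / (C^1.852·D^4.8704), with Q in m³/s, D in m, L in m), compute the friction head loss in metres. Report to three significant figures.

h_f ≈ 8.60 m

h_f = 10.67·1380·0.00840^1.852 / (111^1.852·0.125^4.8704) = 8.596 m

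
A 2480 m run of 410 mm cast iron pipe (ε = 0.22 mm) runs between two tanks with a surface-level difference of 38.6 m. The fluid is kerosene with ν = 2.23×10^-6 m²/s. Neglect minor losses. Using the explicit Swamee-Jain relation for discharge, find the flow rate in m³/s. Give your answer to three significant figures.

Q ≈ 0.349 m³/s

Swamee-Jain (Type II): Q = -0.965·√(gD⁵h_f/L)·ln[ε/(3.7D) + √(3.17ν²L/(gD³h_f))]
√(gD⁵h_f/L) = √(9.81·0.410⁵·38.6/2480) = 0.04206
ε/(3.7D) = 1.45×10^-4; √(3.17ν²L/(gD³h_f)) = 3.87×10^-5
Q = -0.965·0.04206·ln(1.837×10^-4) = 0.3491 m³/s
Check: V = 2.64 m/s, Re = 4.86×10^5, f = 0.01803, h_f = 38.9 m ≈ 38.6 m ✓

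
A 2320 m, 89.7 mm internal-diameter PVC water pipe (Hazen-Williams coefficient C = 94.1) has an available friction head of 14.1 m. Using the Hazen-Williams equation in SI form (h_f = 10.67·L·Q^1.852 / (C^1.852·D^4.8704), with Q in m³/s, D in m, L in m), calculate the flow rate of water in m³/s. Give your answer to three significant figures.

Rearranging: Q = [h_f·C^1.852·D^4.8704 / (10.67·L)]^(1/1.852)
Q = [14.1·94.1^1.852·0.0897^4.8704 / (10.67·2320)]^0.540 = 0.002936 m³/s

Q ≈ 0.00294 m³/s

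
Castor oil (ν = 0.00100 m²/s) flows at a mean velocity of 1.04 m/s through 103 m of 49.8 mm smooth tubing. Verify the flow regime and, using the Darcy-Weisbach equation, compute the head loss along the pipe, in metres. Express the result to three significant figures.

h_f ≈ 141 m

Re = VD/ν = 1.04·0.04980/0.00100 = 51.8 → laminar (Re < 2300)
f = 64/Re = 1.236
h_f = f(L/D)V²/(2g) = 1.236·(103/0.04980)·1.04²/(2·9.81) = 140.9 m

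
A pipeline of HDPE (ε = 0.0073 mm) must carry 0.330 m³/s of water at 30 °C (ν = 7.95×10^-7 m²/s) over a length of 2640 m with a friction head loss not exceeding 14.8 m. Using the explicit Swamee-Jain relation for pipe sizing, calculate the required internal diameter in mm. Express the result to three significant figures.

D ≈ 455 mm

Swamee-Jain (Type III): D = 0.66·[ε^1.25·(LQ²/(gh_f))^4.75 + ν·Q^9.4·(L/(gh_f))^5.2]^0.04
LQ²/(gh_f) = 1.980; L/(gh_f) = 18.18
Term 1 = ε^1.25·(…)^4.75 = 9.74×10^-6; Term 2 = ν·Q^9.4·(…)^5.2 = 8.41×10^-5
D = 0.66·(9.74×10^-6 + 8.41×10^-5)^0.04 = 0.4554 m = 455 mm
Check: V = 2.03 m/s, Re = 1.16×10^6, f = 0.01174, h_f = 14.2 m ≈ 14.8 m ✓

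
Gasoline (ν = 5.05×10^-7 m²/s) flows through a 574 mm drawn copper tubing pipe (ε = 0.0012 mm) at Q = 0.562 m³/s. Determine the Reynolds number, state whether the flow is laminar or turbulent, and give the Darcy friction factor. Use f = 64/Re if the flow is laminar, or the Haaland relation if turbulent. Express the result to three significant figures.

Re ≈ 2.47×10^6; turbulent; f ≈ 0.0101

V = 4Q/(πD²) = 2.172 m/s
Re = VD/ν = 2.172·0.574/5.05×10^-7 = 2.47×10^6
Re > 4000 → turbulent; ε/D = 2.09×10^-6
Haaland: f = 0.01007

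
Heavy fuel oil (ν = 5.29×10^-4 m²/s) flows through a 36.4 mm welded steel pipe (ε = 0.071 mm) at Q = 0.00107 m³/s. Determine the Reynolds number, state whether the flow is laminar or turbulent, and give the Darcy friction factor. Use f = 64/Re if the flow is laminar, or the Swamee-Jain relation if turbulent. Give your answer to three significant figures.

V = 4Q/(πD²) = 1.028 m/s
Re = VD/ν = 1.028·0.0364/5.29×10^-4 = 70.8
Re < 2300 → laminar → f = 64/Re = 0.9046

Re ≈ 70.8; laminar; f = 64/Re ≈ 0.905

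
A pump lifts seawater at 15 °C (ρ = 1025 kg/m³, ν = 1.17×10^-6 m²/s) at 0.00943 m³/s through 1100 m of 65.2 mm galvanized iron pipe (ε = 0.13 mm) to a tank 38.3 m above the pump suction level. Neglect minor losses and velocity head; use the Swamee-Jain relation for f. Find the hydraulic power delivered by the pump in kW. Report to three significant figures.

P_hyd ≈ 19.7 kW

V = 4Q/(πD²) = 2.824 m/s; Re = 1.57×10^5; ε/D = 0.00199; f = 0.02471
h_f = f(L/D)V²/2g = 169.5 m
Total head H = z + h_f = 38.3 + 169.5 = 207.8 m
P_hyd = ρgQH = 1025·9.81·0.00943·207.8 = 19.70 kW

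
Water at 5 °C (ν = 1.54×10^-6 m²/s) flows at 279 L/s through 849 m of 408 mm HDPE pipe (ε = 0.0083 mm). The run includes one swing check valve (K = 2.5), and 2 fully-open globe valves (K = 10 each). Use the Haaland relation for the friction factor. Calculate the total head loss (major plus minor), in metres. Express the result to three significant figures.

V = 4Q/(πD²) = 2.134 m/s; V²/2g = 0.2321 m
Re = 5.65×10^5, ε/D = 2.03×10^-5 → f = 0.01304 (Haaland)
Major: h_f = f(L/D)·V²/2g = 0.01304·2081·0.2321 = 6.299 m
Minor: ΣK = 22.5; h_m = ΣK·V²/2g = 5.222 m
Total H_L = 6.299 + 5.222 = 11.52 m

H_L ≈ 11.5 m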